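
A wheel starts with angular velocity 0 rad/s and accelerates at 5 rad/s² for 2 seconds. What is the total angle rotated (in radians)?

θ = ω₀t + ½αt² = 0×2 + ½×5×2² = 10.0 rad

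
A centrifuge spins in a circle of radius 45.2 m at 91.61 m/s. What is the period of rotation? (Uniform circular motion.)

T = 2πr/v = 2π×45.2/91.61 = 3.1 s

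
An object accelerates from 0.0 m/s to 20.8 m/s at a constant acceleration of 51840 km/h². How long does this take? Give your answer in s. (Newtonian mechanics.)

a = 51840 km/h² × 7.716049382716049e-05 = 4.0 m/s²
t = (v - v₀) / a = (20.8 - 0.0) / 4.0 = 5.2 s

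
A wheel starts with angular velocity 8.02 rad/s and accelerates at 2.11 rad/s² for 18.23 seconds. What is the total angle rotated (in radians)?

θ = ω₀t + ½αt² = 8.02×18.23 + ½×2.11×18.23² = 496.82 rad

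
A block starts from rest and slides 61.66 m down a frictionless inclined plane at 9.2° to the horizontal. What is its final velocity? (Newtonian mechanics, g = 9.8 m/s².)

a = g sin(θ) = 9.8 × sin(9.2°) = 1.5668 m/s²
v = √(2ad) = √(2 × 1.5668 × 61.66) = 13.9 m/s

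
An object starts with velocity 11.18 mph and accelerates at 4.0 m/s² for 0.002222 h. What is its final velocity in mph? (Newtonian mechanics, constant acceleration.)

v₀ = 11.18 mph × 0.44704 = 4.99791 m/s
t = 0.002222 h × 3600.0 = 7.9992 s
v = v₀ + a × t = 4.99791 + 4.0 × 7.9992 = 36.9947 m/s
v = 36.9947 m/s / 0.44704 = 82.75 mph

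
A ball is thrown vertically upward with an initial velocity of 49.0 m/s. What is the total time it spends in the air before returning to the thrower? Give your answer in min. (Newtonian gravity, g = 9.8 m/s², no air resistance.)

t_total = 2 × v₀ / g = 2 × 49.0 / 9.8 = 10.0 s
t_total = 10.0 s / 60.0 = 0.1667 min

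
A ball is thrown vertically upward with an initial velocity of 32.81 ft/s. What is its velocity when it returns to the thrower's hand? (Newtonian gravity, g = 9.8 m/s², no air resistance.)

By conservation of energy (no air resistance), the ball returns to the throw height with the same speed as launch, but directed downward.
|v_ground| = v₀ = 32.81 ft/s
v_ground = 32.81 ft/s (downward)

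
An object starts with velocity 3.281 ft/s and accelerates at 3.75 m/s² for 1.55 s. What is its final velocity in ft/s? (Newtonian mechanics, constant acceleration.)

v₀ = 3.281 ft/s × 0.3048 = 1.00005 m/s
v = v₀ + a × t = 1.00005 + 3.75 × 1.55 = 6.81255 m/s
v = 6.81255 m/s / 0.3048 = 22.35 ft/s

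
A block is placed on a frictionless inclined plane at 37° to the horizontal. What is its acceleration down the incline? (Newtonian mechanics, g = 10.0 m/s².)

a = g sin(θ) = 10.0 × sin(37°) = 10.0 × 0.6018 = 6.02 m/s²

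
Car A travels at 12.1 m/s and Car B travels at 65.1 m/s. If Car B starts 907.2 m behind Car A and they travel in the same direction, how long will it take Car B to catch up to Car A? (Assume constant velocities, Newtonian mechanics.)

Relative speed: v_rel = 65.1 - 12.1 = 53.0 m/s
Time to catch: t = d₀/v_rel = 907.2/53.0 = 17.12 s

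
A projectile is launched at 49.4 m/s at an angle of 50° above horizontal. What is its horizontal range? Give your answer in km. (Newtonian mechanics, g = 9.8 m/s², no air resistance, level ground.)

R = v₀² × sin(2θ) / g = 49.4² × sin(2 × 50°) / 9.8 = 2440.36 × 0.984808 / 9.8 = 245.233 m
R = 245.233 m / 1000.0 = 0.2452 km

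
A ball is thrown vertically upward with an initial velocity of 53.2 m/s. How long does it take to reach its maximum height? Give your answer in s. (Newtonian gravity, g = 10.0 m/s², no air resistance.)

t_up = v₀ / g = 53.2 / 10.0 = 5.32 s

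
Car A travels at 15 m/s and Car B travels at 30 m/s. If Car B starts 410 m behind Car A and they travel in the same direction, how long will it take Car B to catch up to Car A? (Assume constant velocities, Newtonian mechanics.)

Relative speed: v_rel = 30 - 15 = 15 m/s
Time to catch: t = d₀/v_rel = 410/15 = 27.33 s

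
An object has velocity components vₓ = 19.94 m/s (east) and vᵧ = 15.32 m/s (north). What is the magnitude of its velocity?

|v| = √(vₓ² + vᵧ²) = √(19.94² + 15.32²) = √(632.306) = 25.15 m/s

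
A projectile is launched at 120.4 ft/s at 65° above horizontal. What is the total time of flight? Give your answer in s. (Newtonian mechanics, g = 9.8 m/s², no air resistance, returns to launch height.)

v₀ = 120.4 ft/s × 0.3048 = 36.6979 m/s
T = 2 × v₀ × sin(θ) / g = 2 × 36.6979 × sin(65°) / 9.8 = 2 × 36.6979 × 0.906308 / 9.8 = 6.788 s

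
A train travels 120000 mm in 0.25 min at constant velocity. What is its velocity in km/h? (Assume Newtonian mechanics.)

d = 120000 mm × 0.001 = 120.0 m
t = 0.25 min × 60.0 = 15.0 s
v = d / t = 120.0 / 15.0 = 8.0 m/s
v = 8.0 m/s / 0.2777777777777778 = 28.8 km/h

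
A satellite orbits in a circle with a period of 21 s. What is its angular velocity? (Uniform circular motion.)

ω = 2π/T = 2π/21 = 0.2992 rad/s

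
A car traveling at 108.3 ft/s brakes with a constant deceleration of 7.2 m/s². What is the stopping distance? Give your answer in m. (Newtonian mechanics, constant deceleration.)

v₀ = 108.3 ft/s × 0.3048 = 33.0098 m/s
d = v₀² / (2a) = 33.0098² / (2 × 7.2) = 1089.65 / 14.4 = 75.67 m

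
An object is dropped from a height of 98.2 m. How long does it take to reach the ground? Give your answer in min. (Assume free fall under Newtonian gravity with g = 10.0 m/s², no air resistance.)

t = √(2h/g) = √(2 × 98.2 / 10.0) = 4.4317 s
t = 4.4317 s / 60.0 = 0.07386 min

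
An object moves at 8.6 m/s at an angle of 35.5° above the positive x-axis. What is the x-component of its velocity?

vₓ = v cos(θ) = 8.6 × cos(35.5°) = 7.0 m/s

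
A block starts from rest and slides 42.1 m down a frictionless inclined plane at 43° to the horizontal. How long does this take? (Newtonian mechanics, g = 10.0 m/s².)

a = g sin(θ) = 10.0 × sin(43°) = 6.82 m/s²
t = √(2d/a) = √(2 × 42.1 / 6.82) = 3.51 s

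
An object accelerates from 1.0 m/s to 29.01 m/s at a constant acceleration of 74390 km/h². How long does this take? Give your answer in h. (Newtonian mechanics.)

a = 74390 km/h² × 7.716049382716049e-05 = 5.73997 m/s²
t = (v - v₀) / a = (29.01 - 1.0) / 5.73997 = 4.87982 s
t = 4.87982 s / 3600.0 = 0.001356 h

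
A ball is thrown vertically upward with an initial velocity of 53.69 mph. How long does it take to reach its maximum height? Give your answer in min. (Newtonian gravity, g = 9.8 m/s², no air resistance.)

v₀ = 53.69 mph × 0.44704 = 24.0016 m/s
t_up = v₀ / g = 24.0016 / 9.8 = 2.44914 s
t_up = 2.44914 s / 60.0 = 0.04082 min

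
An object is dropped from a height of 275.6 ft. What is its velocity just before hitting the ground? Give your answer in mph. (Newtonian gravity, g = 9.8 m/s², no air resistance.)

h = 275.6 ft × 0.3048 = 84.0029 m
v = √(2gh) = √(2 × 9.8 × 84.0029) = 40.5766 m/s
v = 40.5766 m/s / 0.44704 = 90.77 mph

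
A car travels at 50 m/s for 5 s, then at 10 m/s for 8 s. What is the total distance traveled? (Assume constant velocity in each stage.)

d₁ = v₁t₁ = 50 × 5 = 250 m
d₂ = v₂t₂ = 10 × 8 = 80 m
d_total = 250 + 80 = 330 m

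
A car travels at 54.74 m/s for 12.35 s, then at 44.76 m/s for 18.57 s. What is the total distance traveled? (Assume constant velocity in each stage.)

d₁ = v₁t₁ = 54.74 × 12.35 = 676.039 m
d₂ = v₂t₂ = 44.76 × 18.57 = 831.1932 m
d_total = 676.039 + 831.1932 = 1507.23 m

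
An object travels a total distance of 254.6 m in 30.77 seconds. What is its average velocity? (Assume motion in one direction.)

v_avg = Δd / Δt = 254.6 / 30.77 = 8.27 m/s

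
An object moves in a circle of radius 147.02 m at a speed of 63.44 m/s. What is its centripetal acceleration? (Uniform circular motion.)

a_c = v²/r = 63.44²/147.02 = 4024.6336/147.02 = 27.37 m/s²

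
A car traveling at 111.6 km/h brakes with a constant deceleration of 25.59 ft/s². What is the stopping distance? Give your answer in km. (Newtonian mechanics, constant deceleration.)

v₀ = 111.6 km/h × 0.2777777777777778 = 31.0 m/s
a = 25.59 ft/s² × 0.3048 = 7.79983 m/s²
d = v₀² / (2a) = 31.0² / (2 × 7.79983) = 961.0 / 15.5997 = 61.6037 m
d = 61.6037 m / 1000.0 = 0.0616 km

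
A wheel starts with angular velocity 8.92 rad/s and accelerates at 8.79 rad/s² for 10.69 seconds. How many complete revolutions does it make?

θ = ω₀t + ½αt² = 8.92×10.69 + ½×8.79×10.69² = 597.5982595 rad
Total revolutions = θ/(2π) = 597.5982595/(2π) = 95.11
Complete revolutions = ⌊95.11⌋ = 95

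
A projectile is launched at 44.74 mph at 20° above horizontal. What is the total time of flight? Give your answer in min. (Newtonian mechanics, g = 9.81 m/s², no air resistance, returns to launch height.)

v₀ = 44.74 mph × 0.44704 = 20.0006 m/s
T = 2 × v₀ × sin(θ) / g = 2 × 20.0006 × sin(20°) / 9.81 = 2 × 20.0006 × 0.34202 / 9.81 = 1.39462 s
T = 1.39462 s / 60.0 = 0.02324 min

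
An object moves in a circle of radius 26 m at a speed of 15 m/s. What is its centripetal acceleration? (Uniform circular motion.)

a_c = v²/r = 15²/26 = 225/26 = 8.65 m/s²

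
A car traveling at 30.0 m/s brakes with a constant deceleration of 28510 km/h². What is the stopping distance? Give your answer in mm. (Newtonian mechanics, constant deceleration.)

a = 28510 km/h² × 7.716049382716049e-05 = 2.19985 m/s²
d = v₀² / (2a) = 30.0² / (2 × 2.19985) = 900.0 / 4.3997 = 204.559 m
d = 204.559 m / 0.001 = 204600 mm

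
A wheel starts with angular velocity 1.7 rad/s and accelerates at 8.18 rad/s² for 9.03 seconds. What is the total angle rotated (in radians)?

θ = ω₀t + ½αt² = 1.7×9.03 + ½×8.18×9.03² = 348.85 rad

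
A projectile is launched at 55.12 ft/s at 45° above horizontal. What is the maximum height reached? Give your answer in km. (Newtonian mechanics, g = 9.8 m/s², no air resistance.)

v₀ = 55.12 ft/s × 0.3048 = 16.80058 m/s
H = v₀² × sin²(θ) / (2g) = 16.80058² × sin(45°)² / (2 × 9.8) = 282.2595 × 0.5 / 19.6 = 7.200497 m
H = 7.200497 m / 1000.0 = 0.0072 km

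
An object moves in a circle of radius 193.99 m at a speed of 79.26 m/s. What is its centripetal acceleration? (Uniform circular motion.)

a_c = v²/r = 79.26²/193.99 = 6282.1476/193.99 = 32.38 m/s²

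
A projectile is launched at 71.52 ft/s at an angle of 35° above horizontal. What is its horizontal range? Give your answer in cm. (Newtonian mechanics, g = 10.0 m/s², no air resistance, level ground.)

v₀ = 71.52 ft/s × 0.3048 = 21.7993 m/s
R = v₀² × sin(2θ) / g = 21.7993² × sin(2 × 35°) / 10.0 = 475.209 × 0.939693 / 10.0 = 44.6551 m
R = 44.6551 m / 0.01 = 4466 cm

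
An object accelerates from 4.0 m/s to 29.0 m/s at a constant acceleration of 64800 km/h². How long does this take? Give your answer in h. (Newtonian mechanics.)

a = 64800 km/h² × 7.716049382716049e-05 = 5.0 m/s²
t = (v - v₀) / a = (29.0 - 4.0) / 5.0 = 5.0 s
t = 5.0 s / 3600.0 = 0.001389 h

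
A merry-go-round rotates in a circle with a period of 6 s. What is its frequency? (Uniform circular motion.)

f = 1/T = 1/6 = 0.1667 Hz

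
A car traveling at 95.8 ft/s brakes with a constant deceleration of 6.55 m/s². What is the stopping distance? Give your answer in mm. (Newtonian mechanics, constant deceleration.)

v₀ = 95.8 ft/s × 0.3048 = 29.1998 m/s
d = v₀² / (2a) = 29.1998² / (2 × 6.55) = 852.628 / 13.1 = 65.0861 m
d = 65.0861 m / 0.001 = 65090 mm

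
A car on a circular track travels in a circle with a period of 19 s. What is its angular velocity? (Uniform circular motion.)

ω = 2π/T = 2π/19 = 0.3307 rad/s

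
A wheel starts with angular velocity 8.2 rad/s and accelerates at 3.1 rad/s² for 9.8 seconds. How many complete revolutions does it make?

θ = ω₀t + ½αt² = 8.2×9.8 + ½×3.1×9.8² = 229.222 rad
Total revolutions = θ/(2π) = 229.222/(2π) = 36.48
Complete revolutions = ⌊36.48⌋ = 36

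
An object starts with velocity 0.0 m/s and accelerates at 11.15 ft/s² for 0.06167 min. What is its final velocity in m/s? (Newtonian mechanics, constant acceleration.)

a = 11.15 ft/s² × 0.3048 = 3.39852 m/s²
t = 0.06167 min × 60.0 = 3.7002 s
v = v₀ + a × t = 0.0 + 3.39852 × 3.7002 = 12.58 m/s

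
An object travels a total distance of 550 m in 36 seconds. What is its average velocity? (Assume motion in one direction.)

v_avg = Δd / Δt = 550 / 36 = 15.28 m/s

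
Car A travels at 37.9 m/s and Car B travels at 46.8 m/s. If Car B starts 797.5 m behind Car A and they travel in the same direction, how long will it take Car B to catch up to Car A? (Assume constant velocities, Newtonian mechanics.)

Relative speed: v_rel = 46.8 - 37.9 = 8.9 m/s
Time to catch: t = d₀/v_rel = 797.5/8.9 = 89.61 s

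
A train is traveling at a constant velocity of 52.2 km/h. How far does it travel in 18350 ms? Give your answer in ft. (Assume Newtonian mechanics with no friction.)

v = 52.2 km/h × 0.2777777777777778 = 14.5 m/s
t = 18350 ms × 0.001 = 18.35 s
d = v × t = 14.5 × 18.35 = 266.075 m
d = 266.075 m / 0.3048 = 872.9 ft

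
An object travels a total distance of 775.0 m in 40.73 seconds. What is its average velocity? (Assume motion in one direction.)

v_avg = Δd / Δt = 775.0 / 40.73 = 19.03 m/s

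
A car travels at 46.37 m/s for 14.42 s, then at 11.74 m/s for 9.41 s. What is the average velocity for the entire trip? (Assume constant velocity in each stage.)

d₁ = v₁t₁ = 46.37 × 14.42 = 668.6554 m
d₂ = v₂t₂ = 11.74 × 9.41 = 110.4734 m
d_total = 779.1288 m, t_total = 23.83 s
v_avg = d_total/t_total = 779.1288/23.83 = 32.7 m/s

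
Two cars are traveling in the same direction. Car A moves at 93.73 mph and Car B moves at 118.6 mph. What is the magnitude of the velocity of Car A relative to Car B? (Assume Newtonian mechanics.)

v_rel = |v_A - v_B| = |93.73 - 118.6| = 24.87 mph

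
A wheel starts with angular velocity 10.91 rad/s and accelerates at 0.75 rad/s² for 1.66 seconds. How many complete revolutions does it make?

θ = ω₀t + ½αt² = 10.91×1.66 + ½×0.75×1.66² = 19.14395 rad
Total revolutions = θ/(2π) = 19.14395/(2π) = 3.05
Complete revolutions = ⌊3.05⌋ = 3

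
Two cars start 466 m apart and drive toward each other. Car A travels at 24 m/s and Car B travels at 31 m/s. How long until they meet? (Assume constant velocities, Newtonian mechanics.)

Combined speed: v_combined = 24 + 31 = 55 m/s
Time to meet: t = d/v_combined = 466/55 = 8.47 s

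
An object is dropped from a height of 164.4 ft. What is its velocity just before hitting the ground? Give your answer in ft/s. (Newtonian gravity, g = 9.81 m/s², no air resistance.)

h = 164.4 ft × 0.3048 = 50.1091 m
v = √(2gh) = √(2 × 9.81 × 50.1091) = 31.3551 m/s
v = 31.3551 m/s / 0.3048 = 102.9 ft/s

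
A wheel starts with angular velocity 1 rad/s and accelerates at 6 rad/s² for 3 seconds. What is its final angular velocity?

ω = ω₀ + αt = 1 + 6 × 3 = 19 rad/s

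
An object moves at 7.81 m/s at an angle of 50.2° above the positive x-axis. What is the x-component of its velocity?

vₓ = v cos(θ) = 7.81 × cos(50.2°) = 5.0 m/s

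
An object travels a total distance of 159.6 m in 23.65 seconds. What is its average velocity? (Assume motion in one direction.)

v_avg = Δd / Δt = 159.6 / 23.65 = 6.75 m/s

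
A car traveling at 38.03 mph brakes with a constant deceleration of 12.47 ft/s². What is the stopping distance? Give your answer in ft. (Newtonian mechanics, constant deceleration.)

v₀ = 38.03 mph × 0.44704 = 17.0009 m/s
a = 12.47 ft/s² × 0.3048 = 3.80086 m/s²
d = v₀² / (2a) = 17.0009² / (2 × 3.80086) = 289.031 / 7.60172 = 38.0218 m
d = 38.0218 m / 0.3048 = 124.7 ft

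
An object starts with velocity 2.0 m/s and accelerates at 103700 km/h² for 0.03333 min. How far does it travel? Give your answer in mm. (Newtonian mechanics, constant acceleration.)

a = 103700 km/h² × 7.716049382716049e-05 = 8.00154 m/s²
t = 0.03333 min × 60.0 = 1.9998 s
d = v₀ × t + ½ × a × t² = 2.0 × 1.9998 + 0.5 × 8.00154 × 1.9998² = 19.9995 m
d = 19.9995 m / 0.001 = 20000 mm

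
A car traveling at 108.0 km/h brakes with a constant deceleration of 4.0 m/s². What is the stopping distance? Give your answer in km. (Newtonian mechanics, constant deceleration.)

v₀ = 108.0 km/h × 0.2777777777777778 = 30.0 m/s
d = v₀² / (2a) = 30.0² / (2 × 4.0) = 900.0 / 8.0 = 112.5 m
d = 112.5 m / 1000.0 = 0.1125 km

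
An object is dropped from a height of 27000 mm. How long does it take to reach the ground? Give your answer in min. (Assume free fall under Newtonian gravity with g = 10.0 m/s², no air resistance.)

h = 27000 mm × 0.001 = 27.0 m
t = √(2h/g) = √(2 × 27.0 / 10.0) = 2.32379 s
t = 2.32379 s / 60.0 = 0.03873 min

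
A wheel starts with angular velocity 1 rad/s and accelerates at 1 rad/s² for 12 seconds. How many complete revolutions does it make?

θ = ω₀t + ½αt² = 1×12 + ½×1×12² = 84.0 rad
Total revolutions = θ/(2π) = 84.0/(2π) = 13.37
Complete revolutions = ⌊13.37⌋ = 13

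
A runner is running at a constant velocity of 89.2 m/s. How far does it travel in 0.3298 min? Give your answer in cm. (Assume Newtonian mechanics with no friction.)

t = 0.3298 min × 60.0 = 19.788 s
d = v × t = 89.2 × 19.788 = 1765.09 m
d = 1765.09 m / 0.01 = 176500 cm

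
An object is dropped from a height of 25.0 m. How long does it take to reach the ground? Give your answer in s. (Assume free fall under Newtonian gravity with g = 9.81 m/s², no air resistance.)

t = √(2h/g) = √(2 × 25.0 / 9.81) = 2.258 s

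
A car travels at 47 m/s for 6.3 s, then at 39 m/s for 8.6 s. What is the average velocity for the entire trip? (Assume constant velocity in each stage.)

d₁ = v₁t₁ = 47 × 6.3 = 296.1 m
d₂ = v₂t₂ = 39 × 8.6 = 335.4 m
d_total = 631.5 m, t_total = 14.9 s
v_avg = d_total/t_total = 631.5/14.9 = 42.38 m/s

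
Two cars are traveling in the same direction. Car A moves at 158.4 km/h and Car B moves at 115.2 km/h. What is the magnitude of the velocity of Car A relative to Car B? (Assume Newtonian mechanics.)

v_rel = |v_A - v_B| = |158.4 - 115.2| = 43.2 km/h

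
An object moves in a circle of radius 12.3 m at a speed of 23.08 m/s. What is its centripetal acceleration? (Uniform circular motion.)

a_c = v²/r = 23.08²/12.3 = 532.6864/12.3 = 43.31 m/s²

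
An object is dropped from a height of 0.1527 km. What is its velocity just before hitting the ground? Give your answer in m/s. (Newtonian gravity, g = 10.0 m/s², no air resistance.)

h = 0.1527 km × 1000.0 = 152.7 m
v = √(2gh) = √(2 × 10.0 × 152.7) = 55.26 m/s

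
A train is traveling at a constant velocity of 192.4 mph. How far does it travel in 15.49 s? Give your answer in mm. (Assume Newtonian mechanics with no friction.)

v = 192.4 mph × 0.44704 = 86.0105 m/s
d = v × t = 86.0105 × 15.49 = 1332.3 m
d = 1332.3 m / 0.001 = 1332000 mm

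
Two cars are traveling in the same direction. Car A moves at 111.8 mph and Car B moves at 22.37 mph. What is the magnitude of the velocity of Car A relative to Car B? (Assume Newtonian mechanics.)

v_rel = |v_A - v_B| = |111.8 - 22.37| = 89.43 mph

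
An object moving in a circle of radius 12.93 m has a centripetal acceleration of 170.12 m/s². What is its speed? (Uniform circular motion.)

v = √(a_c × r) = √(170.12 × 12.93) = 46.9 m/s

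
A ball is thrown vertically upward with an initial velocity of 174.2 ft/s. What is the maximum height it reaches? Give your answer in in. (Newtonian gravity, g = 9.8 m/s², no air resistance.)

v₀ = 174.2 ft/s × 0.3048 = 53.0962 m/s
h_max = v₀² / (2g) = 53.0962² / (2 × 9.8) = 2819.21 / 19.6 = 143.837 m
h_max = 143.837 m / 0.0254 = 5663 in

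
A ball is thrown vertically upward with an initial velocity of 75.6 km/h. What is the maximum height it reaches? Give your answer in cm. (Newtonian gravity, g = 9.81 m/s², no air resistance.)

v₀ = 75.6 km/h × 0.2777777777777778 = 21.0 m/s
h_max = v₀² / (2g) = 21.0² / (2 × 9.81) = 441.0 / 19.62 = 22.4771 m
h_max = 22.4771 m / 0.01 = 2248 cm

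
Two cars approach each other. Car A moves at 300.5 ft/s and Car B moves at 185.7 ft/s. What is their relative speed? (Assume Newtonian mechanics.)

v_rel = v_A + v_B = 300.5 + 185.7 = 486.2 ft/s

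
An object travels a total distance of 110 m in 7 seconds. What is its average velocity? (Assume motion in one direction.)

v_avg = Δd / Δt = 110 / 7 = 15.71 m/s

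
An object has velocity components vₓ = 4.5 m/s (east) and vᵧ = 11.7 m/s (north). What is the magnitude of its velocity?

|v| = √(vₓ² + vᵧ²) = √(4.5² + 11.7²) = √(157.14) = 12.54 m/s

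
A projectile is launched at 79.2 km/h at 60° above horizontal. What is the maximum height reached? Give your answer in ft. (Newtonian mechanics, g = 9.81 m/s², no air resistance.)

v₀ = 79.2 km/h × 0.2777777777777778 = 22.0 m/s
H = v₀² × sin²(θ) / (2g) = 22.0² × sin(60°)² / (2 × 9.81) = 484.0 × 0.75 / 19.62 = 18.5015 m
H = 18.5015 m / 0.3048 = 60.7 ft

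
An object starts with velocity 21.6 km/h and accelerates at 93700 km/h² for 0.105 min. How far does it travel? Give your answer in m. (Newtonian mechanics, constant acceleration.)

v₀ = 21.6 km/h × 0.2777777777777778 = 6.0 m/s
a = 93700 km/h² × 7.716049382716049e-05 = 7.22994 m/s²
t = 0.105 min × 60.0 = 6.3 s
d = v₀ × t + ½ × a × t² = 6.0 × 6.3 + 0.5 × 7.22994 × 6.3² = 181.3 m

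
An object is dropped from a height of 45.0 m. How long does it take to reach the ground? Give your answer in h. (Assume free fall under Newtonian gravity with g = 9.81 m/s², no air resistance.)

t = √(2h/g) = √(2 × 45.0 / 9.81) = 3.02891 s
t = 3.02891 s / 3600.0 = 0.0008414 h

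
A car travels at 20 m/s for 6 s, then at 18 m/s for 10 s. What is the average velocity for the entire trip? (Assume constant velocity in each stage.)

d₁ = v₁t₁ = 20 × 6 = 120 m
d₂ = v₂t₂ = 18 × 10 = 180 m
d_total = 300 m, t_total = 16 s
v_avg = d_total/t_total = 300/16 = 18.75 m/s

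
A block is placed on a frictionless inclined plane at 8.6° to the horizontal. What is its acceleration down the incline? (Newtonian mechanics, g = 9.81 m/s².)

a = g sin(θ) = 9.81 × sin(8.6°) = 9.81 × 0.1495 = 1.47 m/s²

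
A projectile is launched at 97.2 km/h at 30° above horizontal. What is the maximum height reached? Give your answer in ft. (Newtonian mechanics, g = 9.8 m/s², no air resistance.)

v₀ = 97.2 km/h × 0.2777777777777778 = 27.0 m/s
H = v₀² × sin²(θ) / (2g) = 27.0² × sin(30°)² / (2 × 9.8) = 729.0 × 0.25 / 19.6 = 9.29847 m
H = 9.29847 m / 0.3048 = 30.51 ft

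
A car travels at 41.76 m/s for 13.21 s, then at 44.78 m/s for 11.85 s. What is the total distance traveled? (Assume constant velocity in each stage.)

d₁ = v₁t₁ = 41.76 × 13.21 = 551.6496 m
d₂ = v₂t₂ = 44.78 × 11.85 = 530.643 m
d_total = 551.6496 + 530.643 = 1082.29 m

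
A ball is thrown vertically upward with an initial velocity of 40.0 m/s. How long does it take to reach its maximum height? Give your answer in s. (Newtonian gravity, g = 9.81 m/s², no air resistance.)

t_up = v₀ / g = 40.0 / 9.81 = 4.077 s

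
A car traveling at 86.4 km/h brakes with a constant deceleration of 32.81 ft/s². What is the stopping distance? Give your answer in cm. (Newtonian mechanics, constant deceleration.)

v₀ = 86.4 km/h × 0.2777777777777778 = 24.0 m/s
a = 32.81 ft/s² × 0.3048 = 10.0005 m/s²
d = v₀² / (2a) = 24.0² / (2 × 10.0005) = 576.0 / 20.001 = 28.7986 m
d = 28.7986 m / 0.01 = 2880 cm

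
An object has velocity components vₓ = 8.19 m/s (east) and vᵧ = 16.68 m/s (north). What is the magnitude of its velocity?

|v| = √(vₓ² + vᵧ²) = √(8.19² + 16.68²) = √(345.2985) = 18.58 m/s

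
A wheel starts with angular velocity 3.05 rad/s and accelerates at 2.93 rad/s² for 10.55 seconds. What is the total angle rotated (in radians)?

θ = ω₀t + ½αt² = 3.05×10.55 + ½×2.93×10.55² = 195.24 rad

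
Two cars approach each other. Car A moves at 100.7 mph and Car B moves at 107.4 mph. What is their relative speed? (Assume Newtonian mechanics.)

v_rel = v_A + v_B = 100.7 + 107.4 = 208.1 mph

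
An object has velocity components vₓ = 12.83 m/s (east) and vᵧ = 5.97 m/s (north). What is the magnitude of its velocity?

|v| = √(vₓ² + vᵧ²) = √(12.83² + 5.97²) = √(200.2498) = 14.15 m/s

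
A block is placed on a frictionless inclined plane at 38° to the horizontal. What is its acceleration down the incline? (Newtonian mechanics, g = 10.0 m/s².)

a = g sin(θ) = 10.0 × sin(38°) = 10.0 × 0.6157 = 6.16 m/s²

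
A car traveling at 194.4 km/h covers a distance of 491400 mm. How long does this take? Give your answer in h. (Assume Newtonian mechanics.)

d = 491400 mm × 0.001 = 491.4 m
v = 194.4 km/h × 0.2777777777777778 = 54.0 m/s
t = d / v = 491.4 / 54.0 = 9.1 s
t = 9.1 s / 3600.0 = 0.002528 h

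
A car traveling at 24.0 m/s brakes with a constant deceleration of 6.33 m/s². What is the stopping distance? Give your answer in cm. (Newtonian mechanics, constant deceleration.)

d = v₀² / (2a) = 24.0² / (2 × 6.33) = 576.0 / 12.66 = 45.4976 m
d = 45.4976 m / 0.01 = 4550 cm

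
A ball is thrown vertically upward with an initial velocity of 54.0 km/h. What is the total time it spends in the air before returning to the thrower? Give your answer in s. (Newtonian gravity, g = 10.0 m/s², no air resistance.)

v₀ = 54.0 km/h × 0.2777777777777778 = 15.0 m/s
t_total = 2 × v₀ / g = 2 × 15.0 / 10.0 = 3.0 s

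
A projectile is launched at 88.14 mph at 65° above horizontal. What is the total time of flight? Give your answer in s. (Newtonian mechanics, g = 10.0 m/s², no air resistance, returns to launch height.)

v₀ = 88.14 mph × 0.44704 = 39.4021 m/s
T = 2 × v₀ × sin(θ) / g = 2 × 39.4021 × sin(65°) / 10.0 = 2 × 39.4021 × 0.906308 / 10.0 = 7.142 s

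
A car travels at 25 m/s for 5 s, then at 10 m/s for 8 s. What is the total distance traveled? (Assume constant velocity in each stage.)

d₁ = v₁t₁ = 25 × 5 = 125 m
d₂ = v₂t₂ = 10 × 8 = 80 m
d_total = 125 + 80 = 205 m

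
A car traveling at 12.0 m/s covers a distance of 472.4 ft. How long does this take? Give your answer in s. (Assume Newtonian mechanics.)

d = 472.4 ft × 0.3048 = 143.988 m
t = d / v = 143.988 / 12.0 = 12.0 s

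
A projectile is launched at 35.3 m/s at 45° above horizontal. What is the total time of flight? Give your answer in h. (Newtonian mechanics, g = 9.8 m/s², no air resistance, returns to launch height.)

T = 2 × v₀ × sin(θ) / g = 2 × 35.3 × sin(45°) / 9.8 = 2 × 35.3 × 0.707107 / 9.8 = 5.09406 s
T = 5.09406 s / 3600.0 = 0.001415 h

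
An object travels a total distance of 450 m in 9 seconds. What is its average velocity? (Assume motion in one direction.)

v_avg = Δd / Δt = 450 / 9 = 50.0 m/s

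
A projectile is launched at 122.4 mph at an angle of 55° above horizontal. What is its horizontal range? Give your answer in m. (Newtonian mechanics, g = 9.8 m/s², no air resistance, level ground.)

v₀ = 122.4 mph × 0.44704 = 54.7177 m/s
R = v₀² × sin(2θ) / g = 54.7177² × sin(2 × 55°) / 9.8 = 2994.03 × 0.939693 / 9.8 = 287.1 m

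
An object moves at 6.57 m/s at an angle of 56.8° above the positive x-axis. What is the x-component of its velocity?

vₓ = v cos(θ) = 6.57 × cos(56.8°) = 3.6 m/s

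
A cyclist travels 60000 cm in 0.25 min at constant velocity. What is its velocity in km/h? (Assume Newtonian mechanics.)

d = 60000 cm × 0.01 = 600.0 m
t = 0.25 min × 60.0 = 15.0 s
v = d / t = 600.0 / 15.0 = 40.0 m/s
v = 40.0 m/s / 0.2777777777777778 = 144.0 km/h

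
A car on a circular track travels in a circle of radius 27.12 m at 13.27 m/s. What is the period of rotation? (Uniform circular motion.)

T = 2πr/v = 2π×27.12/13.27 = 12.84 s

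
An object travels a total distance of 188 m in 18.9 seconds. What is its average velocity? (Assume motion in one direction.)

v_avg = Δd / Δt = 188 / 18.9 = 9.95 m/s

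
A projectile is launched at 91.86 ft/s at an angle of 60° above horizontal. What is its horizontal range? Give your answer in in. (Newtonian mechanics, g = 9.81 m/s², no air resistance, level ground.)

v₀ = 91.86 ft/s × 0.3048 = 27.9989 m/s
R = v₀² × sin(2θ) / g = 27.9989² × sin(2 × 60°) / 9.81 = 783.938 × 0.866025 / 9.81 = 69.2059 m
R = 69.2059 m / 0.0254 = 2725 in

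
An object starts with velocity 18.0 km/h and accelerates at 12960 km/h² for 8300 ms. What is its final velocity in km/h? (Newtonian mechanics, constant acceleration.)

v₀ = 18.0 km/h × 0.2777777777777778 = 5.0 m/s
a = 12960 km/h² × 7.716049382716049e-05 = 1.0 m/s²
t = 8300 ms × 0.001 = 8.3 s
v = v₀ + a × t = 5.0 + 1.0 × 8.3 = 13.3 m/s
v = 13.3 m/s / 0.2777777777777778 = 47.88 km/h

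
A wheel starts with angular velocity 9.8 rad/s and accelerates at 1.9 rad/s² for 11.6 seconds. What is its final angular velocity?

ω = ω₀ + αt = 9.8 + 1.9 × 11.6 = 31.84 rad/s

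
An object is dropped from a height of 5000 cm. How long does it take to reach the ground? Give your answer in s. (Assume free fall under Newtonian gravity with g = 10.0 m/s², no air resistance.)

h = 5000 cm × 0.01 = 50.0 m
t = √(2h/g) = √(2 × 50.0 / 10.0) = 3.162 s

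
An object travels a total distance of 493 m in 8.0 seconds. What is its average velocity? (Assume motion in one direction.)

v_avg = Δd / Δt = 493 / 8.0 = 61.62 m/s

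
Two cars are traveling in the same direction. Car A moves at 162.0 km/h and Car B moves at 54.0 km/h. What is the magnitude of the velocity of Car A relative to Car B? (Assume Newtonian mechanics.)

v_rel = |v_A - v_B| = |162.0 - 54.0| = 108.0 km/h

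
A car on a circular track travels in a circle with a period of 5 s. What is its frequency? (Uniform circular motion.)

f = 1/T = 1/5 = 0.2 Hz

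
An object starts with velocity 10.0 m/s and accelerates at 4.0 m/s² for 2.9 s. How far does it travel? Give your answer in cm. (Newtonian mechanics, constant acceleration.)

d = v₀ × t + ½ × a × t² = 10.0 × 2.9 + 0.5 × 4.0 × 2.9² = 45.82 m
d = 45.82 m / 0.01 = 4582 cm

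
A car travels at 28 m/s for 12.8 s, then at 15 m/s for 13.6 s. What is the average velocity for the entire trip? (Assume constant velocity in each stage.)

d₁ = v₁t₁ = 28 × 12.8 = 358.4 m
d₂ = v₂t₂ = 15 × 13.6 = 204.0 m
d_total = 562.4 m, t_total = 26.4 s
v_avg = d_total/t_total = 562.4/26.4 = 21.3 m/s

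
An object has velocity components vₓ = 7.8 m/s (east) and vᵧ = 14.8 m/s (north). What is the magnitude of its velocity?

|v| = √(vₓ² + vᵧ²) = √(7.8² + 14.8²) = √(279.88) = 16.73 m/s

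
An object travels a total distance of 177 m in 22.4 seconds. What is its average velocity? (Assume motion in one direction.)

v_avg = Δd / Δt = 177 / 22.4 = 7.9 m/s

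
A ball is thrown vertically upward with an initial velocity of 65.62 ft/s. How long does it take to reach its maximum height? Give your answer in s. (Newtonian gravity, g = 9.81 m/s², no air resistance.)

v₀ = 65.62 ft/s × 0.3048 = 20.001 m/s
t_up = v₀ / g = 20.001 / 9.81 = 2.039 s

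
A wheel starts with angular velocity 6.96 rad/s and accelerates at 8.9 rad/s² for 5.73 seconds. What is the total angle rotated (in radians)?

θ = ω₀t + ½αt² = 6.96×5.73 + ½×8.9×5.73² = 185.99 rad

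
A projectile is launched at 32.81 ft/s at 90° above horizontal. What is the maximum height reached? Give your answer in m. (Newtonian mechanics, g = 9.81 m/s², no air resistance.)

v₀ = 32.81 ft/s × 0.3048 = 10.0005 m/s
H = v₀² × sin²(θ) / (2g) = 10.0005² × sin(90°)² / (2 × 9.81) = 100.01 × 1.0 / 19.62 = 5.097 m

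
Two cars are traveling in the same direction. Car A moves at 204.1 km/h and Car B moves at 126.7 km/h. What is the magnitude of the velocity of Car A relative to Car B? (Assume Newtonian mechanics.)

v_rel = |v_A - v_B| = |204.1 - 126.7| = 77.4 km/h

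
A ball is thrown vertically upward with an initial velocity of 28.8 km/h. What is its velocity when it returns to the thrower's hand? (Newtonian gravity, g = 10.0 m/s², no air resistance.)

By conservation of energy (no air resistance), the ball returns to the throw height with the same speed as launch, but directed downward.
|v_ground| = v₀ = 28.8 km/h
v_ground = 28.8 km/h (downward)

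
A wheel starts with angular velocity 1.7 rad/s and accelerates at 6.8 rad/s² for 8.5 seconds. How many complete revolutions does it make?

θ = ω₀t + ½αt² = 1.7×8.5 + ½×6.8×8.5² = 260.1 rad
Total revolutions = θ/(2π) = 260.1/(2π) = 41.4
Complete revolutions = ⌊41.4⌋ = 41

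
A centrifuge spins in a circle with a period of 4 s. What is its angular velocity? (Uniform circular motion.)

ω = 2π/T = 2π/4 = 1.5708 rad/s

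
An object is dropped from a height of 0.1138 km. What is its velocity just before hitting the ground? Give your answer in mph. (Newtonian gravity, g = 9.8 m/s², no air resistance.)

h = 0.1138 km × 1000.0 = 113.8 m
v = √(2gh) = √(2 × 9.8 × 113.8) = 47.228 m/s
v = 47.228 m/s / 0.44704 = 105.6 mph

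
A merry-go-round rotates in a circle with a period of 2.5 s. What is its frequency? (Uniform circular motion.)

f = 1/T = 1/2.5 = 0.4 Hz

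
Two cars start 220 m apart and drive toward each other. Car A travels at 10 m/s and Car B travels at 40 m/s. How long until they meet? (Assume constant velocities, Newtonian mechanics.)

Combined speed: v_combined = 10 + 40 = 50 m/s
Time to meet: t = d/v_combined = 220/50 = 4.4 s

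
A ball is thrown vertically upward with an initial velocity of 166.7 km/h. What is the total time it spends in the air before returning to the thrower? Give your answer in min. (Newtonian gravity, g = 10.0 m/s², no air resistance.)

v₀ = 166.7 km/h × 0.2777777777777778 = 46.3056 m/s
t_total = 2 × v₀ / g = 2 × 46.3056 / 10.0 = 9.26112 s
t_total = 9.26112 s / 60.0 = 0.1544 min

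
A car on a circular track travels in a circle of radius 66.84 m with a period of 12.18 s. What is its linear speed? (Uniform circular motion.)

v = 2πr/T = 2π×66.84/12.18 = 34.48 m/s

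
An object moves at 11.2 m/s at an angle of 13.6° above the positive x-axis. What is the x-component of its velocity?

vₓ = v cos(θ) = 11.2 × cos(13.6°) = 10.89 m/s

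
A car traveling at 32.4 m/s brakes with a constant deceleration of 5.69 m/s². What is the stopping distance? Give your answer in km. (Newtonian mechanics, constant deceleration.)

d = v₀² / (2a) = 32.4² / (2 × 5.69) = 1049.76 / 11.38 = 92.246 m
d = 92.246 m / 1000.0 = 0.09225 km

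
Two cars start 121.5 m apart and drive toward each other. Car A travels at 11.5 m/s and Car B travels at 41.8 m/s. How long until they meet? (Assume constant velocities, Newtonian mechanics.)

Combined speed: v_combined = 11.5 + 41.8 = 53.3 m/s
Time to meet: t = d/v_combined = 121.5/53.3 = 2.28 s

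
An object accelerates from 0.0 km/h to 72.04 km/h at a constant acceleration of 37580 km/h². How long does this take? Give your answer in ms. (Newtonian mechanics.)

v₀ = 0.0 km/h × 0.2777777777777778 = 0.0 m/s
v = 72.04 km/h × 0.2777777777777778 = 20.0111 m/s
a = 37580 km/h² × 7.716049382716049e-05 = 2.89969 m/s²
t = (v - v₀) / a = (20.0111 - 0.0) / 2.89969 = 6.90112 s
t = 6.90112 s / 0.001 = 6901 ms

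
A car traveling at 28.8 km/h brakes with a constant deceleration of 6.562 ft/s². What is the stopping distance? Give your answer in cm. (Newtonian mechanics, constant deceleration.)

v₀ = 28.8 km/h × 0.2777777777777778 = 8.0 m/s
a = 6.562 ft/s² × 0.3048 = 2.0001 m/s²
d = v₀² / (2a) = 8.0² / (2 × 2.0001) = 64.0 / 4.0002 = 15.9992 m
d = 15.9992 m / 0.01 = 1600 cm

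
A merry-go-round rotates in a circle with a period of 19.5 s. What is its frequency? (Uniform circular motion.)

f = 1/T = 1/19.5 = 0.0513 Hz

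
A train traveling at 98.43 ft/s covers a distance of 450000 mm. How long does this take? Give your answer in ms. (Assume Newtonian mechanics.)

d = 450000 mm × 0.001 = 450.0 m
v = 98.43 ft/s × 0.3048 = 30.0015 m/s
t = d / v = 450.0 / 30.0015 = 14.9993 s
t = 14.9993 s / 0.001 = 15000 ms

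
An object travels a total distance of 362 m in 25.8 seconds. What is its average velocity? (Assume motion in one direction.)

v_avg = Δd / Δt = 362 / 25.8 = 14.03 m/s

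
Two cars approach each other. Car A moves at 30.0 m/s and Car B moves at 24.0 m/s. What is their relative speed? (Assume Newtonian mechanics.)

v_rel = v_A + v_B = 30.0 + 24.0 = 54.0 m/s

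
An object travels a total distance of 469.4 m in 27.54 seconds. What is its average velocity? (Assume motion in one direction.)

v_avg = Δd / Δt = 469.4 / 27.54 = 17.04 m/s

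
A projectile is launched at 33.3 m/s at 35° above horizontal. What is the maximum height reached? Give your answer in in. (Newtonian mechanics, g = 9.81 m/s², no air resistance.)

H = v₀² × sin²(θ) / (2g) = 33.3² × sin(35°)² / (2 × 9.81) = 1108.89 × 0.32899 / 19.62 = 18.594 m
H = 18.594 m / 0.0254 = 732.0 in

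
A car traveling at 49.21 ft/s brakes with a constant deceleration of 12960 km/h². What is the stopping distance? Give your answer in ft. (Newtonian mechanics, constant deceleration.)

v₀ = 49.21 ft/s × 0.3048 = 14.9992 m/s
a = 12960 km/h² × 7.716049382716049e-05 = 1.0 m/s²
d = v₀² / (2a) = 14.9992² / (2 × 1.0) = 224.976 / 2.0 = 112.488 m
d = 112.488 m / 0.3048 = 369.1 ft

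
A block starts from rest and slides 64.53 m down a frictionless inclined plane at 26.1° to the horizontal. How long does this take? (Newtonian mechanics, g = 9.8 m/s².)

a = g sin(θ) = 9.8 × sin(26.1°) = 4.3114 m/s²
t = √(2d/a) = √(2 × 64.53 / 4.3114) = 5.47 s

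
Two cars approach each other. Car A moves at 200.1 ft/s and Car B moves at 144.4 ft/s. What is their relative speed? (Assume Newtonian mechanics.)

v_rel = v_A + v_B = 200.1 + 144.4 = 344.5 ft/s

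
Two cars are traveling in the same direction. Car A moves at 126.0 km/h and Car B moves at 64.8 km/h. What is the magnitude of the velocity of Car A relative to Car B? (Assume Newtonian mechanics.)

v_rel = |v_A - v_B| = |126.0 - 64.8| = 61.2 km/h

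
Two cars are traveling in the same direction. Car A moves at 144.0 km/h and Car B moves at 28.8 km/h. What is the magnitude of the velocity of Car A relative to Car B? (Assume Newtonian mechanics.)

v_rel = |v_A - v_B| = |144.0 - 28.8| = 115.2 km/h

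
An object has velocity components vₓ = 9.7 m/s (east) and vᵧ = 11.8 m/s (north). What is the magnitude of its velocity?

|v| = √(vₓ² + vᵧ²) = √(9.7² + 11.8²) = √(233.33) = 15.28 m/s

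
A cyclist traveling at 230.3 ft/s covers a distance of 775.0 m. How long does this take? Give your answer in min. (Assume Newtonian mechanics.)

v = 230.3 ft/s × 0.3048 = 70.1954 m/s
t = d / v = 775.0 / 70.1954 = 11.0406 s
t = 11.0406 s / 60.0 = 0.184 min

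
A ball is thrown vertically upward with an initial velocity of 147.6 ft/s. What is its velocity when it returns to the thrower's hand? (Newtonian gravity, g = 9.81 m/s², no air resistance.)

By conservation of energy (no air resistance), the ball returns to the throw height with the same speed as launch, but directed downward.
|v_ground| = v₀ = 147.6 ft/s
v_ground = 147.6 ft/s (downward)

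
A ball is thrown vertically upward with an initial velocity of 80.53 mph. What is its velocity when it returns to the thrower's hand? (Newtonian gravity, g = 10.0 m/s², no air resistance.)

By conservation of energy (no air resistance), the ball returns to the throw height with the same speed as launch, but directed downward.
|v_ground| = v₀ = 80.53 mph
v_ground = 80.53 mph (downward)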